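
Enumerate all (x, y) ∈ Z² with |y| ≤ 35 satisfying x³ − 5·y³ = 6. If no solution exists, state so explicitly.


The equation is x³ - 5y³ = 6. For fixed y, x³ = 5·y³ + 6, so a solution requires the RHS to be a perfect cube.
Strategy: iterate y from -35 to 35, compute RHS = 5·y³ + 6, and check whether it is a (positive or negative) perfect cube.
Check small values of y:
  y = 0: RHS = 6 is not a perfect cube.
  y = 1: RHS = 11 is not a perfect cube.
  y = -1: RHS = 1 = (1)³ ⇒ x = 1 works.
  y = 2: RHS = 46 is not a perfect cube.
  y = -2: RHS = -34 is not a perfect cube.
  y = 3: RHS = 141 is not a perfect cube.
  y = -3: RHS = -129 is not a perfect cube.
Continuing the search up to |y| = 35 finds no further solutions beyond those listed.
Collected solutions: (1, -1).

Solutions (with |y| ≤ 35): (1, -1).


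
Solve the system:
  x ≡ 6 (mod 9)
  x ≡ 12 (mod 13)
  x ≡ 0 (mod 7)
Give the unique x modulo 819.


Moduli 9, 13, 7 are pairwise coprime; by CRT there is a unique solution modulo M = 9 · 13 · 7 = 819.
Solve pairwise, accumulating the modulus:
  Start with x ≡ 6 (mod 9).
  Combine with x ≡ 12 (mod 13): since gcd(9, 13) = 1, we get a unique residue mod 117.
    Write x = 6 + 9·t and substitute into x ≡ 12 (mod 13): 9·t ≡ 12 − 6 = 6 (mod 13).
    The inverse of 9 mod 13 is 3 (since 9·3 = 27 = 2·13 + 1), so t ≡ 3·6 = 18 ≡ 5 (mod 13).
    Then x = 6 + 9·5 = 51, valid modulo lcm(9, 13) = 117: x ≡ 51 (mod 117).
  Combine with x ≡ 0 (mod 7): since gcd(117, 7) = 1, we get a unique residue mod 819.
    Write x = 51 + 117·t and substitute into x ≡ 0 (mod 7): 117·t ≡ 0 − 51 = -51 (mod 7).
    Reduce coefficients mod 7: 5·t ≡ 5 (mod 7).
    The inverse of 5 mod 7 is 3 (since 5·3 = 15 = 2·7 + 1), so t ≡ 3·5 = 15 ≡ 1 (mod 7).
    Then x = 51 + 117·1 = 168, valid modulo lcm(117, 7) = 819: x ≡ 168 (mod 819).
Verify: 168 mod 9 = 6 ✓, 168 mod 13 = 12 ✓, 168 mod 7 = 0 ✓.

x ≡ 168 (mod 819).


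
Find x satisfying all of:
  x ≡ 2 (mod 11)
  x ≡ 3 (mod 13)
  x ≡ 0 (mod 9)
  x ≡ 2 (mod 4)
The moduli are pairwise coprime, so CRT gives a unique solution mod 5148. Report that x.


Product of moduli M = 11 · 13 · 9 · 4 = 5148.
Merge one congruence at a time:
  Start: x ≡ 2 (mod 11).
  Combine with x ≡ 3 (mod 13); new modulus lcm = 143.
    Write x = 2 + 11·t and substitute into x ≡ 3 (mod 13): 11·t ≡ 3 − 2 = 1 (mod 13).
    The inverse of 11 mod 13 is 6 (since 11·6 = 66 = 5·13 + 1), so t ≡ 6·1 = 6 ≡ 6 (mod 13).
    Then x = 2 + 11·6 = 68, valid modulo lcm(11, 13) = 143: x ≡ 68 (mod 143).
  Combine with x ≡ 0 (mod 9); new modulus lcm = 1287.
    Write x = 68 + 143·t and substitute into x ≡ 0 (mod 9): 143·t ≡ 0 − 68 = -68 (mod 9).
    Reduce coefficients mod 9: 8·t ≡ 4 (mod 9).
    The inverse of 8 mod 9 is 8 (since 8·8 = 64 = 7·9 + 1), so t ≡ 8·4 = 32 ≡ 5 (mod 9).
    Then x = 68 + 143·5 = 783, valid modulo lcm(143, 9) = 1287: x ≡ 783 (mod 1287).
  Combine with x ≡ 2 (mod 4); new modulus lcm = 5148.
    Write x = 783 + 1287·t and substitute into x ≡ 2 (mod 4): 1287·t ≡ 2 − 783 = -781 (mod 4).
    Reduce coefficients mod 4: 3·t ≡ 3 (mod 4).
    The inverse of 3 mod 4 is 3 (since 3·3 = 9 = 2·4 + 1), so t ≡ 3·3 = 9 ≡ 1 (mod 4).
    Then x = 783 + 1287·1 = 2070, valid modulo lcm(1287, 4) = 5148: x ≡ 2070 (mod 5148).
Verify against each original: 2070 mod 11 = 2, 2070 mod 13 = 3, 2070 mod 9 = 0, 2070 mod 4 = 2.

x ≡ 2070 (mod 5148).


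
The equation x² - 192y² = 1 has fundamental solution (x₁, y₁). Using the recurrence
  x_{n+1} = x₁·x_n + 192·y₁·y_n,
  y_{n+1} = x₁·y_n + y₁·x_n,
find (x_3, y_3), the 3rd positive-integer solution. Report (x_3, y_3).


Step 1: Find the fundamental solution (x₁, y₁) of x² - 192y² = 1.
  Expand √192 as a continued fraction. a₀ = ⌊√192⌋ = 13; iterate m_{k+1} = d_k·a_k − m_k, d_{k+1} = (192 − m_{k+1}²)/d_k, a_{k+1} = ⌊(a₀ + m_{k+1})/d_{k+1}⌋ (starting m₀ = 0, d₀ = 1), with convergents p_k = a_k·p_{k-1} + p_{k-2}, q_k = a_k·q_{k-1} + q_{k-2} (p₋₁ = 1, q₋₁ = 0):
  k = 0: a₀ = 13; p₀/q₀ = 13/1; p₀² − 192·q₀² = 169 − 192 = -23.
  k = 1: m = 13, d = 23, a = ⌊(13 + 13)/23⌋ = 1; p/q = (1·13 + 1)/(1·1 + 0) = 14/1; p² − 192·q² = 196 − 192 = 4.
  k = 2: m = 10, d = 4, a = ⌊(13 + 10)/4⌋ = 5; p/q = (5·14 + 13)/(5·1 + 1) = 83/6; p² − 192·q² = 6889 − 6912 = -23.
  k = 3: m = 10, d = 23, a = ⌊(13 + 10)/23⌋ = 1; p/q = (1·83 + 14)/(1·6 + 1) = 97/7; p² − 192·q² = 9409 − 9408 = 1.
  The first convergent with p² − 192·q² = 1 gives the fundamental solution (x₁, y₁) = (97, 7).
Step 2: Apply the recurrence (x_{n+1}, y_{n+1}) = (x₁x_n + 192y₁y_n, x₁y_n + y₁x_n) repeatedly.
  From (x_1, y_1) = (97, 7): x_2 = 97·97 + 192·7·7 = 18817; y_2 = 97·7 + 7·97 = 1358.
  From (x_2, y_2) = (18817, 1358): x_3 = 97·18817 + 192·7·1358 = 3650401; y_3 = 97·1358 + 7·18817 = 263445.
Step 3: Verify x_3² - 192·y_3² = 13325427460801 - 13325427460800 = 1 (should be 1). ✓

(x_1, y_1) = (97, 7); (x_3, y_3) = (3650401, 263445).


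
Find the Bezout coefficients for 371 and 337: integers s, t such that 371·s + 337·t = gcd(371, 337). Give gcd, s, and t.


Euclidean algorithm on (371, 337) — divide until remainder is 0:
  371 = 1 · 337 + 34
  337 = 9 · 34 + 31
  34 = 1 · 31 + 3
  31 = 10 · 3 + 1
  3 = 3 · 1 + 0
gcd(371, 337) = 1.
Track Bezout coefficients alongside the remainders: start with r₀ = 371 = a·1 + b·0 (s = 1, t = 0) and r₁ = 337 = a·0 + b·1 (s = 0, t = 1); each new remainder r_{k+1} = r_{k-1} − q_k·r_k inherits s_{k+1} = s_{k-1} − q_k·s_k, t_{k+1} = t_{k-1} − q_k·t_k, so r_k = a·s_k + b·t_k at every step:
  q = 1: r = 34, s = 1 − 1·0 = 1, t = 0 − 1·1 = -1  (check: 371·1 + 337·(-1) = 34)
  q = 9: r = 31, s = 0 − 9·1 = -9, t = 1 − 9·(-1) = 10  (check: 371·(-9) + 337·10 = 31)
  q = 1: r = 3, s = 1 − 1·(-9) = 10, t = -1 − 1·10 = -11  (check: 371·10 + 337·(-11) = 3)
  q = 10: r = 1, s = -9 − 10·10 = -109, t = 10 − 10·(-11) = 120  (check: 371·(-109) + 337·120 = 1)
The row with r = 1 (the gcd) gives the Bezout coefficients s = -109, t = 120.
Result: 371 · (-109) + 337 · (120) = 1.

gcd(371, 337) = 1; s = -109, t = 120 (check: 371·(-109) + 337·120 = 1).


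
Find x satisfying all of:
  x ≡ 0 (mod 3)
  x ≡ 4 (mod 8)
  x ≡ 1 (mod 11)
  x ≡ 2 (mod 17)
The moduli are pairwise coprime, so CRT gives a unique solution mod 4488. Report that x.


Product of moduli M = 3 · 8 · 11 · 17 = 4488.
Merge one congruence at a time:
  Start: x ≡ 0 (mod 3).
  Combine with x ≡ 4 (mod 8); new modulus lcm = 24.
    Write x = 0 + 3·t and substitute into x ≡ 4 (mod 8): 3·t ≡ 4 − 0 = 4 (mod 8).
    The inverse of 3 mod 8 is 3 (since 3·3 = 9 = 1·8 + 1), so t ≡ 3·4 = 12 ≡ 4 (mod 8).
    Then x = 0 + 3·4 = 12, valid modulo lcm(3, 8) = 24: x ≡ 12 (mod 24).
  Combine with x ≡ 1 (mod 11); new modulus lcm = 264.
    Write x = 12 + 24·t and substitute into x ≡ 1 (mod 11): 24·t ≡ 1 − 12 = -11 (mod 11).
    Reduce coefficients mod 11: 2·t ≡ 0 (mod 11).
    The inverse of 2 mod 11 is 6 (since 2·6 = 12 = 1·11 + 1), so t ≡ 6·0 = 0 ≡ 0 (mod 11).
    Then x = 12 + 24·0 = 12, valid modulo lcm(24, 11) = 264: x ≡ 12 (mod 264).
  Combine with x ≡ 2 (mod 17); new modulus lcm = 4488.
    Write x = 12 + 264·t and substitute into x ≡ 2 (mod 17): 264·t ≡ 2 − 12 = -10 (mod 17).
    Reduce coefficients mod 17: 9·t ≡ 7 (mod 17).
    The inverse of 9 mod 17 is 2 (since 9·2 = 18 = 1·17 + 1), so t ≡ 2·7 = 14 ≡ 14 (mod 17).
    Then x = 12 + 264·14 = 3708, valid modulo lcm(264, 17) = 4488: x ≡ 3708 (mod 4488).
Verify against each original: 3708 mod 3 = 0, 3708 mod 8 = 4, 3708 mod 11 = 1, 3708 mod 17 = 2.

x ≡ 3708 (mod 4488).


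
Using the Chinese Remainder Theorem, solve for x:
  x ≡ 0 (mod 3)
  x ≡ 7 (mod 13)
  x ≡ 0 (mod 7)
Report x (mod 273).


Moduli 3, 13, 7 are pairwise coprime; by CRT there is a unique solution modulo M = 3 · 13 · 7 = 273.
Solve pairwise, accumulating the modulus:
  Start with x ≡ 0 (mod 3).
  Combine with x ≡ 7 (mod 13): since gcd(3, 13) = 1, we get a unique residue mod 39.
    Write x = 0 + 3·t and substitute into x ≡ 7 (mod 13): 3·t ≡ 7 − 0 = 7 (mod 13).
    The inverse of 3 mod 13 is 9 (since 3·9 = 27 = 2·13 + 1), so t ≡ 9·7 = 63 ≡ 11 (mod 13).
    Then x = 0 + 3·11 = 33, valid modulo lcm(3, 13) = 39: x ≡ 33 (mod 39).
  Combine with x ≡ 0 (mod 7): since gcd(39, 7) = 1, we get a unique residue mod 273.
    Write x = 33 + 39·t and substitute into x ≡ 0 (mod 7): 39·t ≡ 0 − 33 = -33 (mod 7).
    Reduce coefficients mod 7: 4·t ≡ 2 (mod 7).
    The inverse of 4 mod 7 is 2 (since 4·2 = 8 = 1·7 + 1), so t ≡ 2·2 = 4 ≡ 4 (mod 7).
    Then x = 33 + 39·4 = 189, valid modulo lcm(39, 7) = 273: x ≡ 189 (mod 273).
Verify: 189 mod 3 = 0 ✓, 189 mod 13 = 7 ✓, 189 mod 7 = 0 ✓.

x ≡ 189 (mod 273).


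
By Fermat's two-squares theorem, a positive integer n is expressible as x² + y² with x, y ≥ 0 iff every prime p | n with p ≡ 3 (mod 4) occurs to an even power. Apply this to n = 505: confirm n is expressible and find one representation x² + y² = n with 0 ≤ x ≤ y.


Step 1: Factor n = 505 = 5 · 101.
Step 2: Check the mod-4 condition on each prime factor: 5 ≡ 1 (mod 4), exponent 1; 101 ≡ 1 (mod 4), exponent 1.
All primes ≡ 3 (mod 4) appear to even exponent (or don't appear), so by the two-squares theorem n IS expressible as a sum of two squares.
Step 3: Build a representation. Here n = 5 · 101 is a product of primes ≡ 1 (mod 4). Each prime p ≡ 1 (mod 4) is itself a sum of two squares; find a² by testing p − a² for a perfect square:
  5: 5 − 1² = 4 = 2² ⇒ 5 = 1² + 2².
  101: 101 − 1² = 100 = 10² ⇒ 101 = 1² + 10².
  Combine using the Brahmagupta–Fibonacci identity (a² + b²)(c² + d²) = (ac − bd)² + (ad + bc)² = (ac + bd)² + (ad − bc)²:
  5 · 101 = 505: from (1² + 2²)(1² + 10²), take (1·1 − 2·10, 1·10 + 2·1) = (1 − 20, 10 + 2) = (-19, 12); dropping signs (only squares matter) gives (19, 12); check 19² + 12² = 361 + 144 = 505 ✓.
Step 4: Order so x ≤ y and verify: 12² + 19² = 144 + 361 = 505 = n. ✓

n = 505 = 12² + 19² (one valid representation with x ≤ y).


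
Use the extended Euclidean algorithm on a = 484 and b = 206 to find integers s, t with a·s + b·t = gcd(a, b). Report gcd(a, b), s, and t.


Euclidean algorithm on (484, 206) — divide until remainder is 0:
  484 = 2 · 206 + 72
  206 = 2 · 72 + 62
  72 = 1 · 62 + 10
  62 = 6 · 10 + 2
  10 = 5 · 2 + 0
gcd(484, 206) = 2.
Track Bezout coefficients alongside the remainders: start with r₀ = 484 = a·1 + b·0 (s = 1, t = 0) and r₁ = 206 = a·0 + b·1 (s = 0, t = 1); each new remainder r_{k+1} = r_{k-1} − q_k·r_k inherits s_{k+1} = s_{k-1} − q_k·s_k, t_{k+1} = t_{k-1} − q_k·t_k, so r_k = a·s_k + b·t_k at every step:
  q = 2: r = 72, s = 1 − 2·0 = 1, t = 0 − 2·1 = -2  (check: 484·1 + 206·(-2) = 72)
  q = 2: r = 62, s = 0 − 2·1 = -2, t = 1 − 2·(-2) = 5  (check: 484·(-2) + 206·5 = 62)
  q = 1: r = 10, s = 1 − 1·(-2) = 3, t = -2 − 1·5 = -7  (check: 484·3 + 206·(-7) = 10)
  q = 6: r = 2, s = -2 − 6·3 = -20, t = 5 − 6·(-7) = 47  (check: 484·(-20) + 206·47 = 2)
The row with r = 2 (the gcd) gives the Bezout coefficients s = -20, t = 47.
Result: 484 · (-20) + 206 · (47) = 2.

gcd(484, 206) = 2; s = -20, t = 47 (check: 484·(-20) + 206·47 = 2).


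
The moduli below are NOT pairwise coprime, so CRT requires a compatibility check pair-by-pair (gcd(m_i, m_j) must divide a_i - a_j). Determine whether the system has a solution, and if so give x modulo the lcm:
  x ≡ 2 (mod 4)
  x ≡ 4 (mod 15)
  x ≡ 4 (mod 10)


Moduli 4, 15, 10 are not pairwise coprime, so CRT works modulo lcm(m_i) when all pairwise compatibility conditions hold.
Pairwise compatibility: gcd(m_i, m_j) must divide a_i - a_j for every pair.
Merge one congruence at a time:
  Start: x ≡ 2 (mod 4).
  Combine with x ≡ 4 (mod 15): gcd(4, 15) = 1; 4 - 2 = 2, which IS divisible by 1, so compatible.
    Write x = 2 + 4·t and substitute into x ≡ 4 (mod 15): 4·t ≡ 4 − 2 = 2 (mod 15).
    The inverse of 4 mod 15 is 4 (since 4·4 = 16 = 1·15 + 1), so t ≡ 4·2 = 8 ≡ 8 (mod 15).
    Then x = 2 + 4·8 = 34, valid modulo lcm(4, 15) = 60: x ≡ 34 (mod 60).
  Combine with x ≡ 4 (mod 10): gcd(60, 10) = 10; 4 - 34 = -30, which IS divisible by 10, so compatible.
    Write x = 34 + 60·t and substitute into x ≡ 4 (mod 10): 60·t ≡ 4 − 34 = -30 (mod 10).
    Divide the congruence (and modulus) by g = 10: 6·t ≡ -3 (mod 1).
    Modulo 1 every t works; take t = 0.
    Then x = 34 + 60·0 = 34, valid modulo lcm(60, 10) = 60: x ≡ 34 (mod 60).
Verify: 34 mod 4 = 2, 34 mod 15 = 4, 34 mod 10 = 4.

x ≡ 34 (mod 60).


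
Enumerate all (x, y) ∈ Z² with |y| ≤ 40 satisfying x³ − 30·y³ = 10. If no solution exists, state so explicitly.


The equation is x³ - 30y³ = 10. For fixed y, x³ = 30·y³ + 10, so a solution requires the RHS to be a perfect cube.
Strategy: iterate y from -40 to 40, compute RHS = 30·y³ + 10, and check whether it is a (positive or negative) perfect cube.
Check small values of y:
  y = 0: RHS = 10 is not a perfect cube.
  y = 1: RHS = 40 is not a perfect cube.
  y = -1: RHS = -20 is not a perfect cube.
  y = 2: RHS = 250 is not a perfect cube.
  y = -2: RHS = -230 is not a perfect cube.
  y = 3: RHS = 820 is not a perfect cube.
  y = -3: RHS = -800 is not a perfect cube.
Continuing the search up to |y| = 40 finds no solutions either.
No (x, y) in the scanned range satisfies the equation.

No integer solutions with |y| ≤ 40.


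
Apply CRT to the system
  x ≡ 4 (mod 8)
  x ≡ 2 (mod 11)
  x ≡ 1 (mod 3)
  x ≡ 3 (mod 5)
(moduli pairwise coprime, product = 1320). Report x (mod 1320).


Product of moduli M = 8 · 11 · 3 · 5 = 1320.
Merge one congruence at a time:
  Start: x ≡ 4 (mod 8).
  Combine with x ≡ 2 (mod 11); new modulus lcm = 88.
    Write x = 4 + 8·t and substitute into x ≡ 2 (mod 11): 8·t ≡ 2 − 4 = -2 (mod 11).
    Reduce coefficients mod 11: 8·t ≡ 9 (mod 11).
    The inverse of 8 mod 11 is 7 (since 8·7 = 56 = 5·11 + 1), so t ≡ 7·9 = 63 ≡ 8 (mod 11).
    Then x = 4 + 8·8 = 68, valid modulo lcm(8, 11) = 88: x ≡ 68 (mod 88).
  Combine with x ≡ 1 (mod 3); new modulus lcm = 264.
    Write x = 68 + 88·t and substitute into x ≡ 1 (mod 3): 88·t ≡ 1 − 68 = -67 (mod 3).
    Reduce coefficients mod 3: 1·t ≡ 2 (mod 3).
    So t ≡ 2 (mod 3).
    Then x = 68 + 88·2 = 244, valid modulo lcm(88, 3) = 264: x ≡ 244 (mod 264).
  Combine with x ≡ 3 (mod 5); new modulus lcm = 1320.
    Write x = 244 + 264·t and substitute into x ≡ 3 (mod 5): 264·t ≡ 3 − 244 = -241 (mod 5).
    Reduce coefficients mod 5: 4·t ≡ 4 (mod 5).
    The inverse of 4 mod 5 is 4 (since 4·4 = 16 = 3·5 + 1), so t ≡ 4·4 = 16 ≡ 1 (mod 5).
    Then x = 244 + 264·1 = 508, valid modulo lcm(264, 5) = 1320: x ≡ 508 (mod 1320).
Verify against each original: 508 mod 8 = 4, 508 mod 11 = 2, 508 mod 3 = 1, 508 mod 5 = 3.

x ≡ 508 (mod 1320).


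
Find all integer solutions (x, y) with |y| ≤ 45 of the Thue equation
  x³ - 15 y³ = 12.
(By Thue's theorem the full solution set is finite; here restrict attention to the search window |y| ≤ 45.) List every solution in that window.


The equation is x³ - 15y³ = 12. For fixed y, x³ = 15·y³ + 12, so a solution requires the RHS to be a perfect cube.
Strategy: iterate y from -45 to 45, compute RHS = 15·y³ + 12, and check whether it is a (positive or negative) perfect cube.
Check small values of y:
  y = 0: RHS = 12 is not a perfect cube.
  y = 1: RHS = 27 = (3)³ ⇒ x = 3 works.
  y = -1: RHS = -3 is not a perfect cube.
  y = 2: RHS = 132 is not a perfect cube.
  y = -2: RHS = -108 is not a perfect cube.
  y = 3: RHS = 417 is not a perfect cube.
  y = -3: RHS = -393 is not a perfect cube.
Continuing the search up to |y| = 45 finds no further solutions beyond those listed.
Collected solutions: (3, 1).

Solutions (with |y| ≤ 45): (3, 1).


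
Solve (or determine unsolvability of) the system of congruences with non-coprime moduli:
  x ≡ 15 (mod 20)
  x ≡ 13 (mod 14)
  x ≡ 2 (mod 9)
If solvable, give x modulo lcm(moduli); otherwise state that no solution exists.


Moduli 20, 14, 9 are not pairwise coprime, so CRT works modulo lcm(m_i) when all pairwise compatibility conditions hold.
Pairwise compatibility: gcd(m_i, m_j) must divide a_i - a_j for every pair.
Merge one congruence at a time:
  Start: x ≡ 15 (mod 20).
  Combine with x ≡ 13 (mod 14): gcd(20, 14) = 2; 13 - 15 = -2, which IS divisible by 2, so compatible.
    Write x = 15 + 20·t and substitute into x ≡ 13 (mod 14): 20·t ≡ 13 − 15 = -2 (mod 14).
    Divide the congruence (and modulus) by g = 2: 10·t ≡ -1 (mod 7).
    Reduce coefficients mod 7: 3·t ≡ 6 (mod 7).
    The inverse of 3 mod 7 is 5 (since 3·5 = 15 = 2·7 + 1), so t ≡ 5·6 = 30 ≡ 2 (mod 7).
    Then x = 15 + 20·2 = 55, valid modulo lcm(20, 14) = 140: x ≡ 55 (mod 140).
  Combine with x ≡ 2 (mod 9): gcd(140, 9) = 1; 2 - 55 = -53, which IS divisible by 1, so compatible.
    Write x = 55 + 140·t and substitute into x ≡ 2 (mod 9): 140·t ≡ 2 − 55 = -53 (mod 9).
    Reduce coefficients mod 9: 5·t ≡ 1 (mod 9).
    The inverse of 5 mod 9 is 2 (since 5·2 = 10 = 1·9 + 1), so t ≡ 2·1 = 2 ≡ 2 (mod 9).
    Then x = 55 + 140·2 = 335, valid modulo lcm(140, 9) = 1260: x ≡ 335 (mod 1260).
Verify: 335 mod 20 = 15, 335 mod 14 = 13, 335 mod 9 = 2.

x ≡ 335 (mod 1260).


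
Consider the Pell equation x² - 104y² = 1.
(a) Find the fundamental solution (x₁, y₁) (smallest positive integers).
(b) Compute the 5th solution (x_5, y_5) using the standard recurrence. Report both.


Step 1: Find the fundamental solution (x₁, y₁) of x² - 104y² = 1.
  Expand √104 as a continued fraction. a₀ = ⌊√104⌋ = 10; iterate m_{k+1} = d_k·a_k − m_k, d_{k+1} = (104 − m_{k+1}²)/d_k, a_{k+1} = ⌊(a₀ + m_{k+1})/d_{k+1}⌋ (starting m₀ = 0, d₀ = 1), with convergents p_k = a_k·p_{k-1} + p_{k-2}, q_k = a_k·q_{k-1} + q_{k-2} (p₋₁ = 1, q₋₁ = 0):
  k = 0: a₀ = 10; p₀/q₀ = 10/1; p₀² − 104·q₀² = 100 − 104 = -4.
  k = 1: m = 10, d = 4, a = ⌊(10 + 10)/4⌋ = 5; p/q = (5·10 + 1)/(5·1 + 0) = 51/5; p² − 104·q² = 2601 − 2600 = 1.
  The first convergent with p² − 104·q² = 1 gives the fundamental solution (x₁, y₁) = (51, 5).
Step 2: Apply the recurrence (x_{n+1}, y_{n+1}) = (x₁x_n + 104y₁y_n, x₁y_n + y₁x_n) repeatedly.
  From (x_1, y_1) = (51, 5): x_2 = 51·51 + 104·5·5 = 5201; y_2 = 51·5 + 5·51 = 510.
  From (x_2, y_2) = (5201, 510): x_3 = 51·5201 + 104·5·510 = 530451; y_3 = 51·510 + 5·5201 = 52015.
  From (x_3, y_3) = (530451, 52015): x_4 = 51·530451 + 104·5·52015 = 54100801; y_4 = 51·52015 + 5·530451 = 5305020.
  From (x_4, y_4) = (54100801, 5305020): x_5 = 51·54100801 + 104·5·5305020 = 5517751251; y_5 = 51·5305020 + 5·54100801 = 541060025.
Step 3: Verify x_5² - 104·y_5² = 30445578867912065001 - 30445578867912065000 = 1 (should be 1). ✓

(x_1, y_1) = (51, 5); (x_5, y_5) = (5517751251, 541060025).


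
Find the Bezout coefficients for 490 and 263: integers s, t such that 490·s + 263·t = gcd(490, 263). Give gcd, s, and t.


Euclidean algorithm on (490, 263) — divide until remainder is 0:
  490 = 1 · 263 + 227
  263 = 1 · 227 + 36
  227 = 6 · 36 + 11
  36 = 3 · 11 + 3
  11 = 3 · 3 + 2
  3 = 1 · 2 + 1
  2 = 2 · 1 + 0
gcd(490, 263) = 1.
Track Bezout coefficients alongside the remainders: start with r₀ = 490 = a·1 + b·0 (s = 1, t = 0) and r₁ = 263 = a·0 + b·1 (s = 0, t = 1); each new remainder r_{k+1} = r_{k-1} − q_k·r_k inherits s_{k+1} = s_{k-1} − q_k·s_k, t_{k+1} = t_{k-1} − q_k·t_k, so r_k = a·s_k + b·t_k at every step:
  q = 1: r = 227, s = 1 − 1·0 = 1, t = 0 − 1·1 = -1  (check: 490·1 + 263·(-1) = 227)
  q = 1: r = 36, s = 0 − 1·1 = -1, t = 1 − 1·(-1) = 2  (check: 490·(-1) + 263·2 = 36)
  q = 6: r = 11, s = 1 − 6·(-1) = 7, t = -1 − 6·2 = -13  (check: 490·7 + 263·(-13) = 11)
  q = 3: r = 3, s = -1 − 3·7 = -22, t = 2 − 3·(-13) = 41  (check: 490·(-22) + 263·41 = 3)
  q = 3: r = 2, s = 7 − 3·(-22) = 73, t = -13 − 3·41 = -136  (check: 490·73 + 263·(-136) = 2)
  q = 1: r = 1, s = -22 − 1·73 = -95, t = 41 − 1·(-136) = 177  (check: 490·(-95) + 263·177 = 1)
The row with r = 1 (the gcd) gives the Bezout coefficients s = -95, t = 177.
Result: 490 · (-95) + 263 · (177) = 1.

gcd(490, 263) = 1; s = -95, t = 177 (check: 490·(-95) + 263·177 = 1).


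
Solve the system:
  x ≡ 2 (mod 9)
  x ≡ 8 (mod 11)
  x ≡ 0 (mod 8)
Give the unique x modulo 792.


Moduli 9, 11, 8 are pairwise coprime; by CRT there is a unique solution modulo M = 9 · 11 · 8 = 792.
Solve pairwise, accumulating the modulus:
  Start with x ≡ 2 (mod 9).
  Combine with x ≡ 8 (mod 11): since gcd(9, 11) = 1, we get a unique residue mod 99.
    Write x = 2 + 9·t and substitute into x ≡ 8 (mod 11): 9·t ≡ 8 − 2 = 6 (mod 11).
    The inverse of 9 mod 11 is 5 (since 9·5 = 45 = 4·11 + 1), so t ≡ 5·6 = 30 ≡ 8 (mod 11).
    Then x = 2 + 9·8 = 74, valid modulo lcm(9, 11) = 99: x ≡ 74 (mod 99).
  Combine with x ≡ 0 (mod 8): since gcd(99, 8) = 1, we get a unique residue mod 792.
    Write x = 74 + 99·t and substitute into x ≡ 0 (mod 8): 99·t ≡ 0 − 74 = -74 (mod 8).
    Reduce coefficients mod 8: 3·t ≡ 6 (mod 8).
    The inverse of 3 mod 8 is 3 (since 3·3 = 9 = 1·8 + 1), so t ≡ 3·6 = 18 ≡ 2 (mod 8).
    Then x = 74 + 99·2 = 272, valid modulo lcm(99, 8) = 792: x ≡ 272 (mod 792).
Verify: 272 mod 9 = 2 ✓, 272 mod 11 = 8 ✓, 272 mod 8 = 0 ✓.

x ≡ 272 (mod 792).


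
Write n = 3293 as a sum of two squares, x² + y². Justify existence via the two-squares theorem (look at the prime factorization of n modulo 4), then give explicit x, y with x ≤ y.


Step 1: Factor n = 3293 = 37 · 89.
Step 2: Check the mod-4 condition on each prime factor: 37 ≡ 1 (mod 4), exponent 1; 89 ≡ 1 (mod 4), exponent 1.
All primes ≡ 3 (mod 4) appear to even exponent (or don't appear), so by the two-squares theorem n IS expressible as a sum of two squares.
Step 3: Build a representation. Here n = 37 · 89 is a product of primes ≡ 1 (mod 4). Each prime p ≡ 1 (mod 4) is itself a sum of two squares; find a² by testing p − a² for a perfect square:
  37: 37 − 1² = 36 = 6² ⇒ 37 = 1² + 6².
  89: 89 − 1² = 88, 89 − 2² = 85, 89 − 3² = 80, 89 − 4² = 73, 89 − 5² = 64 = 8² ⇒ 89 = 5² + 8².
  Combine using the Brahmagupta–Fibonacci identity (a² + b²)(c² + d²) = (ac − bd)² + (ad + bc)² = (ac + bd)² + (ad − bc)²:
  37 · 89 = 3293: from (1² + 6²)(5² + 8²), take (1·5 − 6·8, 1·8 + 6·5) = (5 − 48, 8 + 30) = (-43, 38); dropping signs (only squares matter) gives (43, 38); check 43² + 38² = 1849 + 1444 = 3293 ✓.
Step 4: Order so x ≤ y and verify: 38² + 43² = 1444 + 1849 = 3293 = n. ✓

n = 3293 = 38² + 43² (one valid representation with x ≤ y).


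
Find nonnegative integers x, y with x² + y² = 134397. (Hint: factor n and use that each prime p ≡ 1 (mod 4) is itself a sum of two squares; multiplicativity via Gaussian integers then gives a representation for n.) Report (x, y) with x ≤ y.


Step 1: Factor n = 134397 = 3^2 · 109 · 137.
Step 2: Check the mod-4 condition on each prime factor: 3 ≡ 3 (mod 4), exponent 2 (must be even); 109 ≡ 1 (mod 4), exponent 1; 137 ≡ 1 (mod 4), exponent 1.
All primes ≡ 3 (mod 4) appear to even exponent (or don't appear), so by the two-squares theorem n IS expressible as a sum of two squares.
Step 3: Build a representation. Group n = k² · m with k = 3 and m = 109 · 137 = 14933 (a product of primes ≡ 1 (mod 4)); a representation of m scales to one of n via (k·x)² + (k·y)² = k²(x² + y²). Each prime p ≡ 1 (mod 4) is itself a sum of two squares; find a² by testing p − a² for a perfect square:
  109: 109 − 1² = 108, 109 − 2² = 105, 109 − 3² = 100 = 10² ⇒ 109 = 3² + 10².
  137: 137 − 1² = 136, 137 − 2² = 133, 137 − 3² = 128, 137 − 4² = 121 = 11² ⇒ 137 = 4² + 11².
  Combine using the Brahmagupta–Fibonacci identity (a² + b²)(c² + d²) = (ac − bd)² + (ad + bc)² = (ac + bd)² + (ad − bc)²:
  109 · 137 = 14933: from (3² + 10²)(4² + 11²), take (3·4 − 10·11, 3·11 + 10·4) = (12 − 110, 33 + 40) = (-98, 73); dropping signs (only squares matter) gives (98, 73); check 98² + 73² = 9604 + 5329 = 14933 ✓.
  Scale by k = 3: (3·98, 3·73) = (294, 219).
Step 4: Order so x ≤ y and verify: 219² + 294² = 47961 + 86436 = 134397 = n. ✓

n = 134397 = 219² + 294² (one valid representation with x ≤ y).


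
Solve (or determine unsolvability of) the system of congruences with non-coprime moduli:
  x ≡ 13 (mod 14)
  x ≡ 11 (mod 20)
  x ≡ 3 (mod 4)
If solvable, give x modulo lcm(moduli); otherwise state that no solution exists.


Moduli 14, 20, 4 are not pairwise coprime, so CRT works modulo lcm(m_i) when all pairwise compatibility conditions hold.
Pairwise compatibility: gcd(m_i, m_j) must divide a_i - a_j for every pair.
Merge one congruence at a time:
  Start: x ≡ 13 (mod 14).
  Combine with x ≡ 11 (mod 20): gcd(14, 20) = 2; 11 - 13 = -2, which IS divisible by 2, so compatible.
    Write x = 13 + 14·t and substitute into x ≡ 11 (mod 20): 14·t ≡ 11 − 13 = -2 (mod 20).
    Divide the congruence (and modulus) by g = 2: 7·t ≡ -1 (mod 10).
    Reduce coefficients mod 10: 7·t ≡ 9 (mod 10).
    The inverse of 7 mod 10 is 3 (since 7·3 = 21 = 2·10 + 1), so t ≡ 3·9 = 27 ≡ 7 (mod 10).
    Then x = 13 + 14·7 = 111, valid modulo lcm(14, 20) = 140: x ≡ 111 (mod 140).
  Combine with x ≡ 3 (mod 4): gcd(140, 4) = 4; 3 - 111 = -108, which IS divisible by 4, so compatible.
    Write x = 111 + 140·t and substitute into x ≡ 3 (mod 4): 140·t ≡ 3 − 111 = -108 (mod 4).
    Divide the congruence (and modulus) by g = 4: 35·t ≡ -27 (mod 1).
    Modulo 1 every t works; take t = 0.
    Then x = 111 + 140·0 = 111, valid modulo lcm(140, 4) = 140: x ≡ 111 (mod 140).
Verify: 111 mod 14 = 13, 111 mod 20 = 11, 111 mod 4 = 3.

x ≡ 111 (mod 140).


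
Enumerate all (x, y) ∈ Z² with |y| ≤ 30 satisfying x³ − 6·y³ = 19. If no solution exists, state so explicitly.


The equation is x³ - 6y³ = 19. For fixed y, x³ = 6·y³ + 19, so a solution requires the RHS to be a perfect cube.
Strategy: iterate y from -30 to 30, compute RHS = 6·y³ + 19, and check whether it is a (positive or negative) perfect cube.
Check small values of y:
  y = 0: RHS = 19 is not a perfect cube.
  y = 1: RHS = 25 is not a perfect cube.
  y = -1: RHS = 13 is not a perfect cube.
  y = 2: RHS = 67 is not a perfect cube.
  y = -2: RHS = -29 is not a perfect cube.
  y = 3: RHS = 181 is not a perfect cube.
  y = -3: RHS = -143 is not a perfect cube.
Continuing the search up to |y| = 30 finds no solutions either.
No (x, y) in the scanned range satisfies the equation.

No integer solutions with |y| ≤ 30.


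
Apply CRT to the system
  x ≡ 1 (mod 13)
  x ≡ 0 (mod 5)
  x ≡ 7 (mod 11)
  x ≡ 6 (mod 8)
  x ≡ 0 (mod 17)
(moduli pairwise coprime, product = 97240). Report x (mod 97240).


Product of moduli M = 13 · 5 · 11 · 8 · 17 = 97240.
Merge one congruence at a time:
  Start: x ≡ 1 (mod 13).
  Combine with x ≡ 0 (mod 5); new modulus lcm = 65.
    Write x = 1 + 13·t and substitute into x ≡ 0 (mod 5): 13·t ≡ 0 − 1 = -1 (mod 5).
    Reduce coefficients mod 5: 3·t ≡ 4 (mod 5).
    The inverse of 3 mod 5 is 2 (since 3·2 = 6 = 1·5 + 1), so t ≡ 2·4 = 8 ≡ 3 (mod 5).
    Then x = 1 + 13·3 = 40, valid modulo lcm(13, 5) = 65: x ≡ 40 (mod 65).
  Combine with x ≡ 7 (mod 11); new modulus lcm = 715.
    Write x = 40 + 65·t and substitute into x ≡ 7 (mod 11): 65·t ≡ 7 − 40 = -33 (mod 11).
    Reduce coefficients mod 11: 10·t ≡ 0 (mod 11).
    The inverse of 10 mod 11 is 10 (since 10·10 = 100 = 9·11 + 1), so t ≡ 10·0 = 0 ≡ 0 (mod 11).
    Then x = 40 + 65·0 = 40, valid modulo lcm(65, 11) = 715: x ≡ 40 (mod 715).
  Combine with x ≡ 6 (mod 8); new modulus lcm = 5720.
    Write x = 40 + 715·t and substitute into x ≡ 6 (mod 8): 715·t ≡ 6 − 40 = -34 (mod 8).
    Reduce coefficients mod 8: 3·t ≡ 6 (mod 8).
    The inverse of 3 mod 8 is 3 (since 3·3 = 9 = 1·8 + 1), so t ≡ 3·6 = 18 ≡ 2 (mod 8).
    Then x = 40 + 715·2 = 1470, valid modulo lcm(715, 8) = 5720: x ≡ 1470 (mod 5720).
  Combine with x ≡ 0 (mod 17); new modulus lcm = 97240.
    Write x = 1470 + 5720·t and substitute into x ≡ 0 (mod 17): 5720·t ≡ 0 − 1470 = -1470 (mod 17).
    Reduce coefficients mod 17: 8·t ≡ 9 (mod 17).
    The inverse of 8 mod 17 is 15 (since 8·15 = 120 = 7·17 + 1), so t ≡ 15·9 = 135 ≡ 16 (mod 17).
    Then x = 1470 + 5720·16 = 92990, valid modulo lcm(5720, 17) = 97240: x ≡ 92990 (mod 97240).
Verify against each original: 92990 mod 13 = 1, 92990 mod 5 = 0, 92990 mod 11 = 7, 92990 mod 8 = 6, 92990 mod 17 = 0.

x ≡ 92990 (mod 97240).


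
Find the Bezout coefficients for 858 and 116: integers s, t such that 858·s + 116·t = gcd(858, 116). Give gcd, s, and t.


Euclidean algorithm on (858, 116) — divide until remainder is 0:
  858 = 7 · 116 + 46
  116 = 2 · 46 + 24
  46 = 1 · 24 + 22
  24 = 1 · 22 + 2
  22 = 11 · 2 + 0
gcd(858, 116) = 2.
Track Bezout coefficients alongside the remainders: start with r₀ = 858 = a·1 + b·0 (s = 1, t = 0) and r₁ = 116 = a·0 + b·1 (s = 0, t = 1); each new remainder r_{k+1} = r_{k-1} − q_k·r_k inherits s_{k+1} = s_{k-1} − q_k·s_k, t_{k+1} = t_{k-1} − q_k·t_k, so r_k = a·s_k + b·t_k at every step:
  q = 7: r = 46, s = 1 − 7·0 = 1, t = 0 − 7·1 = -7  (check: 858·1 + 116·(-7) = 46)
  q = 2: r = 24, s = 0 − 2·1 = -2, t = 1 − 2·(-7) = 15  (check: 858·(-2) + 116·15 = 24)
  q = 1: r = 22, s = 1 − 1·(-2) = 3, t = -7 − 1·15 = -22  (check: 858·3 + 116·(-22) = 22)
  q = 1: r = 2, s = -2 − 1·3 = -5, t = 15 − 1·(-22) = 37  (check: 858·(-5) + 116·37 = 2)
The row with r = 2 (the gcd) gives the Bezout coefficients s = -5, t = 37.
Result: 858 · (-5) + 116 · (37) = 2.

gcd(858, 116) = 2; s = -5, t = 37 (check: 858·(-5) + 116·37 = 2).


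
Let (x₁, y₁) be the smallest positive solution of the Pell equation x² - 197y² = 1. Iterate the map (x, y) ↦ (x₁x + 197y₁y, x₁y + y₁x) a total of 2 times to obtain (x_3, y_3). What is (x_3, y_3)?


Step 1: Find the fundamental solution (x₁, y₁) of x² - 197y² = 1.
  Expand √197 as a continued fraction. a₀ = ⌊√197⌋ = 14; iterate m_{k+1} = d_k·a_k − m_k, d_{k+1} = (197 − m_{k+1}²)/d_k, a_{k+1} = ⌊(a₀ + m_{k+1})/d_{k+1}⌋ (starting m₀ = 0, d₀ = 1), with convergents p_k = a_k·p_{k-1} + p_{k-2}, q_k = a_k·q_{k-1} + q_{k-2} (p₋₁ = 1, q₋₁ = 0):
  k = 0: a₀ = 14; p₀/q₀ = 14/1; p₀² − 197·q₀² = 196 − 197 = -1.
  k = 1: m = 14, d = 1, a = ⌊(14 + 14)/1⌋ = 28; p/q = (28·14 + 1)/(28·1 + 0) = 393/28; p² − 197·q² = 154449 − 154448 = 1.
  The first convergent with p² − 197·q² = 1 gives the fundamental solution (x₁, y₁) = (393, 28).
Step 2: Apply the recurrence (x_{n+1}, y_{n+1}) = (x₁x_n + 197y₁y_n, x₁y_n + y₁x_n) repeatedly.
  From (x_1, y_1) = (393, 28): x_2 = 393·393 + 197·28·28 = 308897; y_2 = 393·28 + 28·393 = 22008.
  From (x_2, y_2) = (308897, 22008): x_3 = 393·308897 + 197·28·22008 = 242792649; y_3 = 393·22008 + 28·308897 = 17298260.
Step 3: Verify x_3² - 197·y_3² = 58948270408437201 - 58948270408437200 = 1 (should be 1). ✓

(x_1, y_1) = (393, 28); (x_3, y_3) = (242792649, 17298260).


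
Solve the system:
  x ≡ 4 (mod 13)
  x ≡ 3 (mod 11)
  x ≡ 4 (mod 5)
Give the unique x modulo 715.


Moduli 13, 11, 5 are pairwise coprime; by CRT there is a unique solution modulo M = 13 · 11 · 5 = 715.
Solve pairwise, accumulating the modulus:
  Start with x ≡ 4 (mod 13).
  Combine with x ≡ 3 (mod 11): since gcd(13, 11) = 1, we get a unique residue mod 143.
    Write x = 4 + 13·t and substitute into x ≡ 3 (mod 11): 13·t ≡ 3 − 4 = -1 (mod 11).
    Reduce coefficients mod 11: 2·t ≡ 10 (mod 11).
    The inverse of 2 mod 11 is 6 (since 2·6 = 12 = 1·11 + 1), so t ≡ 6·10 = 60 ≡ 5 (mod 11).
    Then x = 4 + 13·5 = 69, valid modulo lcm(13, 11) = 143: x ≡ 69 (mod 143).
  Combine with x ≡ 4 (mod 5): since gcd(143, 5) = 1, we get a unique residue mod 715.
    Write x = 69 + 143·t and substitute into x ≡ 4 (mod 5): 143·t ≡ 4 − 69 = -65 (mod 5).
    Reduce coefficients mod 5: 3·t ≡ 0 (mod 5).
    The inverse of 3 mod 5 is 2 (since 3·2 = 6 = 1·5 + 1), so t ≡ 2·0 = 0 ≡ 0 (mod 5).
    Then x = 69 + 143·0 = 69, valid modulo lcm(143, 5) = 715: x ≡ 69 (mod 715).
Verify: 69 mod 13 = 4 ✓, 69 mod 11 = 3 ✓, 69 mod 5 = 4 ✓.

x ≡ 69 (mod 715).


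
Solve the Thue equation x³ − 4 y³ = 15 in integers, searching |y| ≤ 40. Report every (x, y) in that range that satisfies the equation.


The equation is x³ - 4y³ = 15. For fixed y, x³ = 4·y³ + 15, so a solution requires the RHS to be a perfect cube.
Strategy: iterate y from -40 to 40, compute RHS = 4·y³ + 15, and check whether it is a (positive or negative) perfect cube.
Check small values of y:
  y = 0: RHS = 15 is not a perfect cube.
  y = 1: RHS = 19 is not a perfect cube.
  y = -1: RHS = 11 is not a perfect cube.
  y = 2: RHS = 47 is not a perfect cube.
  y = -2: RHS = -17 is not a perfect cube.
  y = 3: RHS = 123 is not a perfect cube.
  y = -3: RHS = -93 is not a perfect cube.
Continuing the search up to |y| = 40 finds no solutions either.
No (x, y) in the scanned range satisfies the equation.

No integer solutions with |y| ≤ 40.


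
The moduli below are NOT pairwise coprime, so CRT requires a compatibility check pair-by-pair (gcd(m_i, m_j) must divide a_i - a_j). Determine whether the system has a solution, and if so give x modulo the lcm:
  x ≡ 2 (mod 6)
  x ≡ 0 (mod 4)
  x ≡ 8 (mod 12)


Moduli 6, 4, 12 are not pairwise coprime, so CRT works modulo lcm(m_i) when all pairwise compatibility conditions hold.
Pairwise compatibility: gcd(m_i, m_j) must divide a_i - a_j for every pair.
Merge one congruence at a time:
  Start: x ≡ 2 (mod 6).
  Combine with x ≡ 0 (mod 4): gcd(6, 4) = 2; 0 - 2 = -2, which IS divisible by 2, so compatible.
    Write x = 2 + 6·t and substitute into x ≡ 0 (mod 4): 6·t ≡ 0 − 2 = -2 (mod 4).
    Divide the congruence (and modulus) by g = 2: 3·t ≡ -1 (mod 2).
    Reduce coefficients mod 2: 1·t ≡ 1 (mod 2).
    So t ≡ 1 (mod 2).
    Then x = 2 + 6·1 = 8, valid modulo lcm(6, 4) = 12: x ≡ 8 (mod 12).
  Combine with x ≡ 8 (mod 12): gcd(12, 12) = 12; 8 - 8 = 0, which IS divisible by 12, so compatible.
    Write x = 8 + 12·t and substitute into x ≡ 8 (mod 12): 12·t ≡ 8 − 8 = 0 (mod 12).
    Divide the congruence (and modulus) by g = 12: 1·t ≡ 0 (mod 1).
    Modulo 1 every t works; take t = 0.
    Then x = 8 + 12·0 = 8, valid modulo lcm(12, 12) = 12: x ≡ 8 (mod 12).
Verify: 8 mod 6 = 2, 8 mod 4 = 0, 8 mod 12 = 8.

x ≡ 8 (mod 12).


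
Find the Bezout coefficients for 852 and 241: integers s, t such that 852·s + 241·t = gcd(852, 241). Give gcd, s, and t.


Euclidean algorithm on (852, 241) — divide until remainder is 0:
  852 = 3 · 241 + 129
  241 = 1 · 129 + 112
  129 = 1 · 112 + 17
  112 = 6 · 17 + 10
  17 = 1 · 10 + 7
  10 = 1 · 7 + 3
  7 = 2 · 3 + 1
  3 = 3 · 1 + 0
gcd(852, 241) = 1.
Track Bezout coefficients alongside the remainders: start with r₀ = 852 = a·1 + b·0 (s = 1, t = 0) and r₁ = 241 = a·0 + b·1 (s = 0, t = 1); each new remainder r_{k+1} = r_{k-1} − q_k·r_k inherits s_{k+1} = s_{k-1} − q_k·s_k, t_{k+1} = t_{k-1} − q_k·t_k, so r_k = a·s_k + b·t_k at every step:
  q = 3: r = 129, s = 1 − 3·0 = 1, t = 0 − 3·1 = -3  (check: 852·1 + 241·(-3) = 129)
  q = 1: r = 112, s = 0 − 1·1 = -1, t = 1 − 1·(-3) = 4  (check: 852·(-1) + 241·4 = 112)
  q = 1: r = 17, s = 1 − 1·(-1) = 2, t = -3 − 1·4 = -7  (check: 852·2 + 241·(-7) = 17)
  q = 6: r = 10, s = -1 − 6·2 = -13, t = 4 − 6·(-7) = 46  (check: 852·(-13) + 241·46 = 10)
  q = 1: r = 7, s = 2 − 1·(-13) = 15, t = -7 − 1·46 = -53  (check: 852·15 + 241·(-53) = 7)
  q = 1: r = 3, s = -13 − 1·15 = -28, t = 46 − 1·(-53) = 99  (check: 852·(-28) + 241·99 = 3)
  q = 2: r = 1, s = 15 − 2·(-28) = 71, t = -53 − 2·99 = -251  (check: 852·71 + 241·(-251) = 1)
The row with r = 1 (the gcd) gives the Bezout coefficients s = 71, t = -251.
Result: 852 · (71) + 241 · (-251) = 1.

gcd(852, 241) = 1; s = 71, t = -251 (check: 852·71 + 241·(-251) = 1).


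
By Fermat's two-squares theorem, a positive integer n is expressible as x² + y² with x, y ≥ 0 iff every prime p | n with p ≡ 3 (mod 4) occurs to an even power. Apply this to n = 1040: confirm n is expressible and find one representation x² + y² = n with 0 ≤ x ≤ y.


Step 1: Factor n = 1040 = 2^4 · 5 · 13.
Step 2: Check the mod-4 condition on each prime factor: 2 = 2 (special); 5 ≡ 1 (mod 4), exponent 1; 13 ≡ 1 (mod 4), exponent 1.
All primes ≡ 3 (mod 4) appear to even exponent (or don't appear), so by the two-squares theorem n IS expressible as a sum of two squares.
Step 3: Build a representation. Group n = k² · m with k = 4 and m = 5 · 13 = 65 (a product of primes ≡ 1 (mod 4)); a representation of m scales to one of n via (k·x)² + (k·y)² = k²(x² + y²). Each prime p ≡ 1 (mod 4) is itself a sum of two squares; find a² by testing p − a² for a perfect square:
  5: 5 − 1² = 4 = 2² ⇒ 5 = 1² + 2².
  13: 13 − 1² = 12, 13 − 2² = 9 = 3² ⇒ 13 = 2² + 3².
  Combine using the Brahmagupta–Fibonacci identity (a² + b²)(c² + d²) = (ac − bd)² + (ad + bc)² = (ac + bd)² + (ad − bc)²:
  5 · 13 = 65: from (1² + 2²)(2² + 3²), take (1·2 − 2·3, 1·3 + 2·2) = (2 − 6, 3 + 4) = (-4, 7); dropping signs (only squares matter) gives (4, 7); check 4² + 7² = 16 + 49 = 65 ✓.
  Scale by k = 4: (4·4, 4·7) = (16, 28).
Step 4: Order so x ≤ y and verify: 16² + 28² = 256 + 784 = 1040 = n. ✓

n = 1040 = 16² + 28² (one valid representation with x ≤ y).


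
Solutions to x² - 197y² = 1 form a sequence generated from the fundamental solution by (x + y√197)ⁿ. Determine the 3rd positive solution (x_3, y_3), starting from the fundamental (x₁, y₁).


Step 1: Find the fundamental solution (x₁, y₁) of x² - 197y² = 1.
  Expand √197 as a continued fraction. a₀ = ⌊√197⌋ = 14; iterate m_{k+1} = d_k·a_k − m_k, d_{k+1} = (197 − m_{k+1}²)/d_k, a_{k+1} = ⌊(a₀ + m_{k+1})/d_{k+1}⌋ (starting m₀ = 0, d₀ = 1), with convergents p_k = a_k·p_{k-1} + p_{k-2}, q_k = a_k·q_{k-1} + q_{k-2} (p₋₁ = 1, q₋₁ = 0):
  k = 0: a₀ = 14; p₀/q₀ = 14/1; p₀² − 197·q₀² = 196 − 197 = -1.
  k = 1: m = 14, d = 1, a = ⌊(14 + 14)/1⌋ = 28; p/q = (28·14 + 1)/(28·1 + 0) = 393/28; p² − 197·q² = 154449 − 154448 = 1.
  The first convergent with p² − 197·q² = 1 gives the fundamental solution (x₁, y₁) = (393, 28).
Step 2: Apply the recurrence (x_{n+1}, y_{n+1}) = (x₁x_n + 197y₁y_n, x₁y_n + y₁x_n) repeatedly.
  From (x_1, y_1) = (393, 28): x_2 = 393·393 + 197·28·28 = 308897; y_2 = 393·28 + 28·393 = 22008.
  From (x_2, y_2) = (308897, 22008): x_3 = 393·308897 + 197·28·22008 = 242792649; y_3 = 393·22008 + 28·308897 = 17298260.
Step 3: Verify x_3² - 197·y_3² = 58948270408437201 - 58948270408437200 = 1 (should be 1). ✓

(x_1, y_1) = (393, 28); (x_3, y_3) = (242792649, 17298260).


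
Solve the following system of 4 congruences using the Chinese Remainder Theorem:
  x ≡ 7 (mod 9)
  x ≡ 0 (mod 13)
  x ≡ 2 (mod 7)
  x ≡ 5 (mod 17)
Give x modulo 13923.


Product of moduli M = 9 · 13 · 7 · 17 = 13923.
Merge one congruence at a time:
  Start: x ≡ 7 (mod 9).
  Combine with x ≡ 0 (mod 13); new modulus lcm = 117.
    Write x = 7 + 9·t and substitute into x ≡ 0 (mod 13): 9·t ≡ 0 − 7 = -7 (mod 13).
    Reduce coefficients mod 13: 9·t ≡ 6 (mod 13).
    The inverse of 9 mod 13 is 3 (since 9·3 = 27 = 2·13 + 1), so t ≡ 3·6 = 18 ≡ 5 (mod 13).
    Then x = 7 + 9·5 = 52, valid modulo lcm(9, 13) = 117: x ≡ 52 (mod 117).
  Combine with x ≡ 2 (mod 7); new modulus lcm = 819.
    Write x = 52 + 117·t and substitute into x ≡ 2 (mod 7): 117·t ≡ 2 − 52 = -50 (mod 7).
    Reduce coefficients mod 7: 5·t ≡ 6 (mod 7).
    The inverse of 5 mod 7 is 3 (since 5·3 = 15 = 2·7 + 1), so t ≡ 3·6 = 18 ≡ 4 (mod 7).
    Then x = 52 + 117·4 = 520, valid modulo lcm(117, 7) = 819: x ≡ 520 (mod 819).
  Combine with x ≡ 5 (mod 17); new modulus lcm = 13923.
    Write x = 520 + 819·t and substitute into x ≡ 5 (mod 17): 819·t ≡ 5 − 520 = -515 (mod 17).
    Reduce coefficients mod 17: 3·t ≡ 12 (mod 17).
    The inverse of 3 mod 17 is 6 (since 3·6 = 18 = 1·17 + 1), so t ≡ 6·12 = 72 ≡ 4 (mod 17).
    Then x = 520 + 819·4 = 3796, valid modulo lcm(819, 17) = 13923: x ≡ 3796 (mod 13923).
Verify against each original: 3796 mod 9 = 7, 3796 mod 13 = 0, 3796 mod 7 = 2, 3796 mod 17 = 5.

x ≡ 3796 (mod 13923).
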